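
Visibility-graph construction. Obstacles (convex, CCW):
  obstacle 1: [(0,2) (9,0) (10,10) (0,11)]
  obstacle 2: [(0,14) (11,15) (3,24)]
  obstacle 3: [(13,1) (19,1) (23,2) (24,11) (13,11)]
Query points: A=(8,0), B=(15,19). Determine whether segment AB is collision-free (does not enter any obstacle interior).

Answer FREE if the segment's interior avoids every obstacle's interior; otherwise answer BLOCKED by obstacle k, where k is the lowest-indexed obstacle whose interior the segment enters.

BLOCKED by obstacle 1

Obstacle 1 [(0,2) (9,0) (10,10) (0,11)]:
  edge (0,2)–(9,0): crosses AB
  edge (9,0)–(10,10): crosses AB
  edge (10,10)–(0,11): clear
  edge (0,11)–(0,2): clear
  → BLOCKED
Obstacle 2 [(0,14) (11,15) (3,24)]:
  edge (0,14)–(11,15): clear
  edge (11,15)–(3,24): clear
  edge (3,24)–(0,14): clear
  midpoint (23/2,19/2) outside
  → clear
Obstacle 3 [(13,1) (19,1) (23,2) (24,11) (13,11)]:
  edge (13,1)–(19,1): clear
  edge (19,1)–(23,2): clear
  edge (23,2)–(24,11): clear
  edge (24,11)–(13,11): clear
  edge (13,11)–(13,1): clear
  midpoint (23/2,19/2) outside
  → clear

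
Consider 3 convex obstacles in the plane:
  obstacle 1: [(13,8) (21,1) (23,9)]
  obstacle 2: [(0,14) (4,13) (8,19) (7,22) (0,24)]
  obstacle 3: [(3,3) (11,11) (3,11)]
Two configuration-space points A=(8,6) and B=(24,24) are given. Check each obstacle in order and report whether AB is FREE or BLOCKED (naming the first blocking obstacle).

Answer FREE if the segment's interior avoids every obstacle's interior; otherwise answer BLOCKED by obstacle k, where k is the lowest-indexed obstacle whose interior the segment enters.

FREE

Obstacle 1 [(13,8) (21,1) (23,9)]:
  edge (13,8)–(21,1): clear
  edge (21,1)–(23,9): clear
  edge (23,9)–(13,8): clear
  midpoint (16,15) outside
  → clear
Obstacle 2 [(0,14) (4,13) (8,19) (7,22) (0,24)]:
  edge (0,14)–(4,13): clear
  edge (4,13)–(8,19): clear
  edge (8,19)–(7,22): clear
  edge (7,22)–(0,24): clear
  edge (0,24)–(0,14): clear
  midpoint (16,15) outside
  → clear
Obstacle 3 [(3,3) (11,11) (3,11)]:
  edge (3,3)–(11,11): clear
  edge (11,11)–(3,11): clear
  edge (3,11)–(3,3): clear
  midpoint (16,15) outside
  → clear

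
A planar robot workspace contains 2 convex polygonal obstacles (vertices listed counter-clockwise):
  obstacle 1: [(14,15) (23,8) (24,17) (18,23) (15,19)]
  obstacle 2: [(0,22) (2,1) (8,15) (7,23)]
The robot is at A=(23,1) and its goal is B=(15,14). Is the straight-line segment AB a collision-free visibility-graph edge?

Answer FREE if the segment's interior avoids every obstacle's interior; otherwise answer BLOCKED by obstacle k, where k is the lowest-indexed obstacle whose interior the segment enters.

Obstacle 1 [(14,15) (23,8) (24,17) (18,23) (15,19)]:
  edge (14,15)–(23,8): clear
  edge (23,8)–(24,17): clear
  edge (24,17)–(18,23): clear
  edge (18,23)–(15,19): clear
  edge (15,19)–(14,15): clear
  midpoint (19,15/2) outside
  → clear
Obstacle 2 [(0,22) (2,1) (8,15) (7,23)]:
  edge (0,22)–(2,1): clear
  edge (2,1)–(8,15): clear
  edge (8,15)–(7,23): clear
  edge (7,23)–(0,22): clear
  midpoint (19,15/2) outside
  → clear

FREE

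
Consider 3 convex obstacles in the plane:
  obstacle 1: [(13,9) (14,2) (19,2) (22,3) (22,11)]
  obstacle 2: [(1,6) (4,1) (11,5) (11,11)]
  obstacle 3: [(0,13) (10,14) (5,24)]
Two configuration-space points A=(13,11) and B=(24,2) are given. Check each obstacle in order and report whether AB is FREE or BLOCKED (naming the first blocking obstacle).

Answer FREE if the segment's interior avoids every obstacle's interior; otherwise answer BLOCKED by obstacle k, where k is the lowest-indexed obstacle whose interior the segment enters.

BLOCKED by obstacle 1

Obstacle 1 [(13,9) (14,2) (19,2) (22,3) (22,11)]:
  edge (13,9)–(14,2): clear
  edge (14,2)–(19,2): clear
  edge (19,2)–(22,3): clear
  edge (22,3)–(22,11): crosses AB
  edge (22,11)–(13,9): crosses AB
  → BLOCKED
Obstacle 2 [(1,6) (4,1) (11,5) (11,11)]:
  edge (1,6)–(4,1): clear
  edge (4,1)–(11,5): clear
  edge (11,5)–(11,11): clear
  edge (11,11)–(1,6): clear
  midpoint (37/2,13/2) outside
  → clear
Obstacle 3 [(0,13) (10,14) (5,24)]:
  edge (0,13)–(10,14): clear
  edge (10,14)–(5,24): clear
  edge (5,24)–(0,13): clear
  midpoint (37/2,13/2) outside
  → clear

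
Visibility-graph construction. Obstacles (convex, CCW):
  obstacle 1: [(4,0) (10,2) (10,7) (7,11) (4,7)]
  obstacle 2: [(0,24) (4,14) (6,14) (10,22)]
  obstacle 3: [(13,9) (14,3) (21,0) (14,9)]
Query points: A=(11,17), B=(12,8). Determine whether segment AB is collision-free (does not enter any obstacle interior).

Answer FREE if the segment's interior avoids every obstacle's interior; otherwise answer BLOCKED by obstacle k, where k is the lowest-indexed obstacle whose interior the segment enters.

FREE

Obstacle 1 [(4,0) (10,2) (10,7) (7,11) (4,7)]:
  edge (4,0)–(10,2): clear
  edge (10,2)–(10,7): clear
  edge (10,7)–(7,11): clear
  edge (7,11)–(4,7): clear
  edge (4,7)–(4,0): clear
  midpoint (23/2,25/2) outside
  → clear
Obstacle 2 [(0,24) (4,14) (6,14) (10,22)]:
  edge (0,24)–(4,14): clear
  edge (4,14)–(6,14): clear
  edge (6,14)–(10,22): clear
  edge (10,22)–(0,24): clear
  midpoint (23/2,25/2) outside
  → clear
Obstacle 3 [(13,9) (14,3) (21,0) (14,9)]:
  edge (13,9)–(14,3): clear
  edge (14,3)–(21,0): clear
  edge (21,0)–(14,9): clear
  edge (14,9)–(13,9): clear
  midpoint (23/2,25/2) outside
  → clear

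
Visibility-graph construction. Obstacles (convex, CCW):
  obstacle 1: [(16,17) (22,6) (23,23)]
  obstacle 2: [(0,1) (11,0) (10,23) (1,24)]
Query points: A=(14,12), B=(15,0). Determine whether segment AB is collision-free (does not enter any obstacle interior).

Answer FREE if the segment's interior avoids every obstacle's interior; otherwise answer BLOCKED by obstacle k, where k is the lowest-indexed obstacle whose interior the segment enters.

FREE

Obstacle 1 [(16,17) (22,6) (23,23)]:
  edge (16,17)–(22,6): clear
  edge (22,6)–(23,23): clear
  edge (23,23)–(16,17): clear
  midpoint (29/2,6) outside
  → clear
Obstacle 2 [(0,1) (11,0) (10,23) (1,24)]:
  edge (0,1)–(11,0): clear
  edge (11,0)–(10,23): clear
  edge (10,23)–(1,24): clear
  edge (1,24)–(0,1): clear
  midpoint (29/2,6) outside
  → clear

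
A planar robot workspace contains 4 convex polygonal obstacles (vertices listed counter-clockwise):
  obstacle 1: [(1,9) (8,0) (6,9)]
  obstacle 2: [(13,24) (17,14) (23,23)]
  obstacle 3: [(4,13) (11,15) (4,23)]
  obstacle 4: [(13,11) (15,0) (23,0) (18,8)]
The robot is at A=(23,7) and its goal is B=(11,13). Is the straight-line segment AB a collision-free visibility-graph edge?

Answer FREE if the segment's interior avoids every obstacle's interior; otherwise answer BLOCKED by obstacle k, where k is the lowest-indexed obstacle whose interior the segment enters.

FREE

Obstacle 1 [(1,9) (8,0) (6,9)]:
  edge (1,9)–(8,0): clear
  edge (8,0)–(6,9): clear
  edge (6,9)–(1,9): clear
  midpoint (17,10) outside
  → clear
Obstacle 2 [(13,24) (17,14) (23,23)]:
  edge (13,24)–(17,14): clear
  edge (17,14)–(23,23): clear
  edge (23,23)–(13,24): clear
  midpoint (17,10) outside
  → clear
Obstacle 3 [(4,13) (11,15) (4,23)]:
  edge (4,13)–(11,15): clear
  edge (11,15)–(4,23): clear
  edge (4,23)–(4,13): clear
  midpoint (17,10) outside
  → clear
Obstacle 4 [(13,11) (15,0) (23,0) (18,8)]:
  edge (13,11)–(15,0): clear
  edge (15,0)–(23,0): clear
  edge (23,0)–(18,8): clear
  edge (18,8)–(13,11): clear
  midpoint (17,10) outside
  → clear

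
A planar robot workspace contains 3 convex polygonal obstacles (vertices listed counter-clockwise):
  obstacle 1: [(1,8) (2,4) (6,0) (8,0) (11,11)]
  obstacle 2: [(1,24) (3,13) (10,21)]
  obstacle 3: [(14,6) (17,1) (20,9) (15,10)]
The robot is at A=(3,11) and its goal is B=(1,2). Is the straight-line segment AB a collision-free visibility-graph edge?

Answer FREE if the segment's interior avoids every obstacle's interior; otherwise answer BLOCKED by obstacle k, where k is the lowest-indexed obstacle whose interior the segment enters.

Obstacle 1 [(1,8) (2,4) (6,0) (8,0) (11,11)]:
  edge (1,8)–(2,4): crosses AB
  edge (2,4)–(6,0): clear
  edge (6,0)–(8,0): clear
  edge (8,0)–(11,11): clear
  edge (11,11)–(1,8): crosses AB
  → BLOCKED
Obstacle 2 [(1,24) (3,13) (10,21)]:
  edge (1,24)–(3,13): clear
  edge (3,13)–(10,21): clear
  edge (10,21)–(1,24): clear
  midpoint (2,13/2) outside
  → clear
Obstacle 3 [(14,6) (17,1) (20,9) (15,10)]:
  edge (14,6)–(17,1): clear
  edge (17,1)–(20,9): clear
  edge (20,9)–(15,10): clear
  edge (15,10)–(14,6): clear
  midpoint (2,13/2) outside
  → clear

BLOCKED by obstacle 1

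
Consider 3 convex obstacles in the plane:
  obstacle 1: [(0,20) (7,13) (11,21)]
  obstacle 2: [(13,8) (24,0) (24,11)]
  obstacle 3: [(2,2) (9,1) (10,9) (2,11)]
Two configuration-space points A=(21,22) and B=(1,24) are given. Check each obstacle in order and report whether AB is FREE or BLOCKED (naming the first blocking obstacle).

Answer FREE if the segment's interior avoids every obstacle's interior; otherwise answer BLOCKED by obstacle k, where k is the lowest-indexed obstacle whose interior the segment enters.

Obstacle 1 [(0,20) (7,13) (11,21)]:
  edge (0,20)–(7,13): clear
  edge (7,13)–(11,21): clear
  edge (11,21)–(0,20): clear
  midpoint (11,23) outside
  → clear
Obstacle 2 [(13,8) (24,0) (24,11)]:
  edge (13,8)–(24,0): clear
  edge (24,0)–(24,11): clear
  edge (24,11)–(13,8): clear
  midpoint (11,23) outside
  → clear
Obstacle 3 [(2,2) (9,1) (10,9) (2,11)]:
  edge (2,2)–(9,1): clear
  edge (9,1)–(10,9): clear
  edge (10,9)–(2,11): clear
  edge (2,11)–(2,2): clear
  midpoint (11,23) outside
  → clear

FREE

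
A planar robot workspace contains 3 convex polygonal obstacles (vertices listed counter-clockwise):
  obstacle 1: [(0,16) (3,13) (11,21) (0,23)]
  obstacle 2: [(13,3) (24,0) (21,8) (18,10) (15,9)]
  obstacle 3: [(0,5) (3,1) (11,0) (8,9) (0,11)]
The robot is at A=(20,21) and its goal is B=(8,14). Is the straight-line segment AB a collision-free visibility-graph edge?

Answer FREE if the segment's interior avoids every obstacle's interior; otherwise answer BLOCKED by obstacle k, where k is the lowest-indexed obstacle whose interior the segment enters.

Obstacle 1 [(0,16) (3,13) (11,21) (0,23)]:
  edge (0,16)–(3,13): clear
  edge (3,13)–(11,21): clear
  edge (11,21)–(0,23): clear
  edge (0,23)–(0,16): clear
  midpoint (14,35/2) outside
  → clear
Obstacle 2 [(13,3) (24,0) (21,8) (18,10) (15,9)]:
  edge (13,3)–(24,0): clear
  edge (24,0)–(21,8): clear
  edge (21,8)–(18,10): clear
  edge (18,10)–(15,9): clear
  edge (15,9)–(13,3): clear
  midpoint (14,35/2) outside
  → clear
Obstacle 3 [(0,5) (3,1) (11,0) (8,9) (0,11)]:
  edge (0,5)–(3,1): clear
  edge (3,1)–(11,0): clear
  edge (11,0)–(8,9): clear
  edge (8,9)–(0,11): clear
  edge (0,11)–(0,5): clear
  midpoint (14,35/2) outside
  → clear

FREE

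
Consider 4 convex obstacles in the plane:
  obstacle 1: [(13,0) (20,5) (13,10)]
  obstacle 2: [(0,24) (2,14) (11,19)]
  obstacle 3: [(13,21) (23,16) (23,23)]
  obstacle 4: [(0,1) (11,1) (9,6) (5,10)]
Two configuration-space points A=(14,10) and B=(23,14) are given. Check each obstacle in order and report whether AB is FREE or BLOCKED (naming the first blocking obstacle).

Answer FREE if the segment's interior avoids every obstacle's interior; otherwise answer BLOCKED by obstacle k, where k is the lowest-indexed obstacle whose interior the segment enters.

Obstacle 1 [(13,0) (20,5) (13,10)]:
  edge (13,0)–(20,5): clear
  edge (20,5)–(13,10): clear
  edge (13,10)–(13,0): clear
  midpoint (37/2,12) outside
  → clear
Obstacle 2 [(0,24) (2,14) (11,19)]:
  edge (0,24)–(2,14): clear
  edge (2,14)–(11,19): clear
  edge (11,19)–(0,24): clear
  midpoint (37/2,12) outside
  → clear
Obstacle 3 [(13,21) (23,16) (23,23)]:
  edge (13,21)–(23,16): clear
  edge (23,16)–(23,23): clear
  edge (23,23)–(13,21): clear
  midpoint (37/2,12) outside
  → clear
Obstacle 4 [(0,1) (11,1) (9,6) (5,10)]:
  edge (0,1)–(11,1): clear
  edge (11,1)–(9,6): clear
  edge (9,6)–(5,10): clear
  edge (5,10)–(0,1): clear
  midpoint (37/2,12) outside
  → clear

FREE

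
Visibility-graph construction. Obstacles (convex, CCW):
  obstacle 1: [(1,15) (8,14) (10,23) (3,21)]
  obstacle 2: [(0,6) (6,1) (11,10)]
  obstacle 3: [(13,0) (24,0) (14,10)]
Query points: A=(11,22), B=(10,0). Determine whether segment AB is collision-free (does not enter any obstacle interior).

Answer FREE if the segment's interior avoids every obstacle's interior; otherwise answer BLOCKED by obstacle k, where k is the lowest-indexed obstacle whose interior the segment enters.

Obstacle 1 [(1,15) (8,14) (10,23) (3,21)]:
  edge (1,15)–(8,14): clear
  edge (8,14)–(10,23): clear
  edge (10,23)–(3,21): clear
  edge (3,21)–(1,15): clear
  midpoint (21/2,11) outside
  → clear
Obstacle 2 [(0,6) (6,1) (11,10)]:
  edge (0,6)–(6,1): clear
  edge (6,1)–(11,10): crosses AB
  edge (11,10)–(0,6): crosses AB
  → BLOCKED
Obstacle 3 [(13,0) (24,0) (14,10)]:
  edge (13,0)–(24,0): clear
  edge (24,0)–(14,10): clear
  edge (14,10)–(13,0): clear
  midpoint (21/2,11) outside
  → clear

BLOCKED by obstacle 2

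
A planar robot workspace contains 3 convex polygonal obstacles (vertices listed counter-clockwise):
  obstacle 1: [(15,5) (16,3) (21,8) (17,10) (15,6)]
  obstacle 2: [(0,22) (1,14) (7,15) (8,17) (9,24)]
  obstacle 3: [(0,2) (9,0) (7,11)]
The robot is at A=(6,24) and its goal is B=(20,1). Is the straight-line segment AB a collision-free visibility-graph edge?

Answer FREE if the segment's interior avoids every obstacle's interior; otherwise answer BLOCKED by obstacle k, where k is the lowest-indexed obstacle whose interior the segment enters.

Obstacle 1 [(15,5) (16,3) (21,8) (17,10) (15,6)]:
  edge (15,5)–(16,3): clear
  edge (16,3)–(21,8): crosses AB
  edge (21,8)–(17,10): clear
  edge (17,10)–(15,6): crosses AB
  edge (15,6)–(15,5): clear
  → BLOCKED
Obstacle 2 [(0,22) (1,14) (7,15) (8,17) (9,24)]:
  edge (0,22)–(1,14): clear
  edge (1,14)–(7,15): clear
  edge (7,15)–(8,17): clear
  edge (8,17)–(9,24): crosses AB
  edge (9,24)–(0,22): crosses AB
  → BLOCKED
Obstacle 3 [(0,2) (9,0) (7,11)]:
  edge (0,2)–(9,0): clear
  edge (9,0)–(7,11): clear
  edge (7,11)–(0,2): clear
  midpoint (13,25/2) outside
  → clear

BLOCKED by obstacle 1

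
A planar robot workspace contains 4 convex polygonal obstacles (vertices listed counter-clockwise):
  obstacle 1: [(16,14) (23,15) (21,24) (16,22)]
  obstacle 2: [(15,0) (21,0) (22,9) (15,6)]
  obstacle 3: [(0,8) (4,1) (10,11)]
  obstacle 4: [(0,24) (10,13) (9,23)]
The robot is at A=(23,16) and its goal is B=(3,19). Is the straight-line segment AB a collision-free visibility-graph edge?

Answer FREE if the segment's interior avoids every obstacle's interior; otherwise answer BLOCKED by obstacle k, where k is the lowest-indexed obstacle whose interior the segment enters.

BLOCKED by obstacle 1

Obstacle 1 [(16,14) (23,15) (21,24) (16,22)]:
  edge (16,14)–(23,15): clear
  edge (23,15)–(21,24): crosses AB
  edge (21,24)–(16,22): clear
  edge (16,22)–(16,14): crosses AB
  → BLOCKED
Obstacle 2 [(15,0) (21,0) (22,9) (15,6)]:
  edge (15,0)–(21,0): clear
  edge (21,0)–(22,9): clear
  edge (22,9)–(15,6): clear
  edge (15,6)–(15,0): clear
  midpoint (13,35/2) outside
  → clear
Obstacle 3 [(0,8) (4,1) (10,11)]:
  edge (0,8)–(4,1): clear
  edge (4,1)–(10,11): clear
  edge (10,11)–(0,8): clear
  midpoint (13,35/2) outside
  → clear
Obstacle 4 [(0,24) (10,13) (9,23)]:
  edge (0,24)–(10,13): crosses AB
  edge (10,13)–(9,23): crosses AB
  edge (9,23)–(0,24): clear
  → BLOCKED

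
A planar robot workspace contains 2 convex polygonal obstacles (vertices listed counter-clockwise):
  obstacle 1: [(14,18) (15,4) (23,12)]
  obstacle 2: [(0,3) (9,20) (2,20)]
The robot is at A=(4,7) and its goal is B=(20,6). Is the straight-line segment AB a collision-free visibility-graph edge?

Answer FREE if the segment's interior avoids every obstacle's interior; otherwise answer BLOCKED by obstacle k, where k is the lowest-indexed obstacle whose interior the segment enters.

Obstacle 1 [(14,18) (15,4) (23,12)]:
  edge (14,18)–(15,4): crosses AB
  edge (15,4)–(23,12): crosses AB
  edge (23,12)–(14,18): clear
  → BLOCKED
Obstacle 2 [(0,3) (9,20) (2,20)]:
  edge (0,3)–(9,20): clear
  edge (9,20)–(2,20): clear
  edge (2,20)–(0,3): clear
  midpoint (12,13/2) outside
  → clear

BLOCKED by obstacle 1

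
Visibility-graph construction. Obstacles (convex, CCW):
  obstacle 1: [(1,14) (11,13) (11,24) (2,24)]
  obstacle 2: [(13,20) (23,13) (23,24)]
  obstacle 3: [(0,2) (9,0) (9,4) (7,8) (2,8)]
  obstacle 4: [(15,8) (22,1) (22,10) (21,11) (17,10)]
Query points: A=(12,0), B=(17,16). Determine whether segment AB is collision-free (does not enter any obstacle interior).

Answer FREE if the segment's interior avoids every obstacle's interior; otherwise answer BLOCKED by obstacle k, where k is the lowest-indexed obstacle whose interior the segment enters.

FREE

Obstacle 1 [(1,14) (11,13) (11,24) (2,24)]:
  edge (1,14)–(11,13): clear
  edge (11,13)–(11,24): clear
  edge (11,24)–(2,24): clear
  edge (2,24)–(1,14): clear
  midpoint (29/2,8) outside
  → clear
Obstacle 2 [(13,20) (23,13) (23,24)]:
  edge (13,20)–(23,13): clear
  edge (23,13)–(23,24): clear
  edge (23,24)–(13,20): clear
  midpoint (29/2,8) outside
  → clear
Obstacle 3 [(0,2) (9,0) (9,4) (7,8) (2,8)]:
  edge (0,2)–(9,0): clear
  edge (9,0)–(9,4): clear
  edge (9,4)–(7,8): clear
  edge (7,8)–(2,8): clear
  edge (2,8)–(0,2): clear
  midpoint (29/2,8) outside
  → clear
Obstacle 4 [(15,8) (22,1) (22,10) (21,11) (17,10)]:
  edge (15,8)–(22,1): clear
  edge (22,1)–(22,10): clear
  edge (22,10)–(21,11): clear
  edge (21,11)–(17,10): clear
  edge (17,10)–(15,8): clear
  midpoint (29/2,8) outside
  → clear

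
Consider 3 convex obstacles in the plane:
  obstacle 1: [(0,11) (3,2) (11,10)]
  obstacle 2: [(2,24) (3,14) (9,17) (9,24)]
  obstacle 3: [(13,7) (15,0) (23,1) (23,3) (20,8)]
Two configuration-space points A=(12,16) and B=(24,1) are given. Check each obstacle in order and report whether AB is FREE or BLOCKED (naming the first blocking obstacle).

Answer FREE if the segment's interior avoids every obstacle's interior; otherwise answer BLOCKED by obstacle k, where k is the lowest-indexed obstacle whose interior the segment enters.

BLOCKED by obstacle 3

Obstacle 1 [(0,11) (3,2) (11,10)]:
  edge (0,11)–(3,2): clear
  edge (3,2)–(11,10): clear
  edge (11,10)–(0,11): clear
  midpoint (18,17/2) outside
  → clear
Obstacle 2 [(2,24) (3,14) (9,17) (9,24)]:
  edge (2,24)–(3,14): clear
  edge (3,14)–(9,17): clear
  edge (9,17)–(9,24): clear
  edge (9,24)–(2,24): clear
  midpoint (18,17/2) outside
  → clear
Obstacle 3 [(13,7) (15,0) (23,1) (23,3) (20,8)]:
  edge (13,7)–(15,0): clear
  edge (15,0)–(23,1): clear
  edge (23,1)–(23,3): crosses AB
  edge (23,3)–(20,8): clear
  edge (20,8)–(13,7): crosses AB
  → BLOCKED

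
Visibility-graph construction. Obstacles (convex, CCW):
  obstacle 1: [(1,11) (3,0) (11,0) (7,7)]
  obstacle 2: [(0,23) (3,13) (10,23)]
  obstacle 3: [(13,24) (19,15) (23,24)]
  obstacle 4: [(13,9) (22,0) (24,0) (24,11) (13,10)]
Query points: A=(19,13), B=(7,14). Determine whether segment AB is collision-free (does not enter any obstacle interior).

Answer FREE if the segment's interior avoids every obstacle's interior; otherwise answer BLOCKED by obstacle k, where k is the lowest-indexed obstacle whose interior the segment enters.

FREE

Obstacle 1 [(1,11) (3,0) (11,0) (7,7)]:
  edge (1,11)–(3,0): clear
  edge (3,0)–(11,0): clear
  edge (11,0)–(7,7): clear
  edge (7,7)–(1,11): clear
  midpoint (13,27/2) outside
  → clear
Obstacle 2 [(0,23) (3,13) (10,23)]:
  edge (0,23)–(3,13): clear
  edge (3,13)–(10,23): clear
  edge (10,23)–(0,23): clear
  midpoint (13,27/2) outside
  → clear
Obstacle 3 [(13,24) (19,15) (23,24)]:
  edge (13,24)–(19,15): clear
  edge (19,15)–(23,24): clear
  edge (23,24)–(13,24): clear
  midpoint (13,27/2) outside
  → clear
Obstacle 4 [(13,9) (22,0) (24,0) (24,11) (13,10)]:
  edge (13,9)–(22,0): clear
  edge (22,0)–(24,0): clear
  edge (24,0)–(24,11): clear
  edge (24,11)–(13,10): clear
  edge (13,10)–(13,9): clear
  midpoint (13,27/2) outside
  → clear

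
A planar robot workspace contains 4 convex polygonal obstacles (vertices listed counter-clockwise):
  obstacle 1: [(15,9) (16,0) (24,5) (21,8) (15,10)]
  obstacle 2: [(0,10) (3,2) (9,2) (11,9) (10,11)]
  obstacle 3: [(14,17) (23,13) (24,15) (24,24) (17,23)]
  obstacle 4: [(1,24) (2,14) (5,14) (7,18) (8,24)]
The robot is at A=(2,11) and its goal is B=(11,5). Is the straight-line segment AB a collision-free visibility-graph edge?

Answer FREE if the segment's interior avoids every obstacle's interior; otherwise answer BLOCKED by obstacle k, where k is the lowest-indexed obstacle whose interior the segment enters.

BLOCKED by obstacle 2

Obstacle 1 [(15,9) (16,0) (24,5) (21,8) (15,10)]:
  edge (15,9)–(16,0): clear
  edge (16,0)–(24,5): clear
  edge (24,5)–(21,8): clear
  edge (21,8)–(15,10): clear
  edge (15,10)–(15,9): clear
  midpoint (13/2,8) outside
  → clear
Obstacle 2 [(0,10) (3,2) (9,2) (11,9) (10,11)]:
  edge (0,10)–(3,2): clear
  edge (3,2)–(9,2): clear
  edge (9,2)–(11,9): crosses AB
  edge (11,9)–(10,11): clear
  edge (10,11)–(0,10): crosses AB
  → BLOCKED
Obstacle 3 [(14,17) (23,13) (24,15) (24,24) (17,23)]:
  edge (14,17)–(23,13): clear
  edge (23,13)–(24,15): clear
  edge (24,15)–(24,24): clear
  edge (24,24)–(17,23): clear
  edge (17,23)–(14,17): clear
  midpoint (13/2,8) outside
  → clear
Obstacle 4 [(1,24) (2,14) (5,14) (7,18) (8,24)]:
  edge (1,24)–(2,14): clear
  edge (2,14)–(5,14): clear
  edge (5,14)–(7,18): clear
  edge (7,18)–(8,24): clear
  edge (8,24)–(1,24): clear
  midpoint (13/2,8) outside
  → clear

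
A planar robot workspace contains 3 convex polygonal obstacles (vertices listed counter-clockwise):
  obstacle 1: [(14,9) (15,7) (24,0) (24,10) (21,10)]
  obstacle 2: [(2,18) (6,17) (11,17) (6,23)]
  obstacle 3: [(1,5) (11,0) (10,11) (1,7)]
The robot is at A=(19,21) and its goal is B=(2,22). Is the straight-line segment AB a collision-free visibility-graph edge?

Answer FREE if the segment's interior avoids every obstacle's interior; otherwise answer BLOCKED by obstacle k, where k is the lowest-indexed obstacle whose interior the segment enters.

Obstacle 1 [(14,9) (15,7) (24,0) (24,10) (21,10)]:
  edge (14,9)–(15,7): clear
  edge (15,7)–(24,0): clear
  edge (24,0)–(24,10): clear
  edge (24,10)–(21,10): clear
  edge (21,10)–(14,9): clear
  midpoint (21/2,43/2) outside
  → clear
Obstacle 2 [(2,18) (6,17) (11,17) (6,23)]:
  edge (2,18)–(6,17): clear
  edge (6,17)–(11,17): clear
  edge (11,17)–(6,23): crosses AB
  edge (6,23)–(2,18): crosses AB
  → BLOCKED
Obstacle 3 [(1,5) (11,0) (10,11) (1,7)]:
  edge (1,5)–(11,0): clear
  edge (11,0)–(10,11): clear
  edge (10,11)–(1,7): clear
  edge (1,7)–(1,5): clear
  midpoint (21/2,43/2) outside
  → clear

BLOCKED by obstacle 2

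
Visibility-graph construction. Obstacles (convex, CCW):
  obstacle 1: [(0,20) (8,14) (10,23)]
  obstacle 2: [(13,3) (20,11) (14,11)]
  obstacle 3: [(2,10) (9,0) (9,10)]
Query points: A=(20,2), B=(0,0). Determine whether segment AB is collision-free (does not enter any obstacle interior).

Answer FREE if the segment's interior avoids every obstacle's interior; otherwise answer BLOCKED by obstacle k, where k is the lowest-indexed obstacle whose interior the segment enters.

BLOCKED by obstacle 3

Obstacle 1 [(0,20) (8,14) (10,23)]:
  edge (0,20)–(8,14): clear
  edge (8,14)–(10,23): clear
  edge (10,23)–(0,20): clear
  midpoint (10,1) outside
  → clear
Obstacle 2 [(13,3) (20,11) (14,11)]:
  edge (13,3)–(20,11): clear
  edge (20,11)–(14,11): clear
  edge (14,11)–(13,3): clear
  midpoint (10,1) outside
  → clear
Obstacle 3 [(2,10) (9,0) (9,10)]:
  edge (2,10)–(9,0): crosses AB
  edge (9,0)–(9,10): crosses AB
  edge (9,10)–(2,10): clear
  → BLOCKED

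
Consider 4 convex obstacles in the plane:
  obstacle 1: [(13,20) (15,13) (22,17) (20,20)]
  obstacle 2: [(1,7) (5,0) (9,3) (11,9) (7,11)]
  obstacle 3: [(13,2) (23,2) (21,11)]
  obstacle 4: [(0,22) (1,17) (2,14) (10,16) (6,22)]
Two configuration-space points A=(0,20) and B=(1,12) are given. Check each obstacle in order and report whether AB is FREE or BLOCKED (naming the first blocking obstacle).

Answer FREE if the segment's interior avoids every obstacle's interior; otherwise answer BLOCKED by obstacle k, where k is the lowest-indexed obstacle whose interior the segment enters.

Obstacle 1 [(13,20) (15,13) (22,17) (20,20)]:
  edge (13,20)–(15,13): clear
  edge (15,13)–(22,17): clear
  edge (22,17)–(20,20): clear
  edge (20,20)–(13,20): clear
  midpoint (1/2,16) outside
  → clear
Obstacle 2 [(1,7) (5,0) (9,3) (11,9) (7,11)]:
  edge (1,7)–(5,0): clear
  edge (5,0)–(9,3): clear
  edge (9,3)–(11,9): clear
  edge (11,9)–(7,11): clear
  edge (7,11)–(1,7): clear
  midpoint (1/2,16) outside
  → clear
Obstacle 3 [(13,2) (23,2) (21,11)]:
  edge (13,2)–(23,2): clear
  edge (23,2)–(21,11): clear
  edge (21,11)–(13,2): clear
  midpoint (1/2,16) outside
  → clear
Obstacle 4 [(0,22) (1,17) (2,14) (10,16) (6,22)]:
  edge (0,22)–(1,17): clear
  edge (1,17)–(2,14): clear
  edge (2,14)–(10,16): clear
  edge (10,16)–(6,22): clear
  edge (6,22)–(0,22): clear
  midpoint (1/2,16) outside
  → clear

FREE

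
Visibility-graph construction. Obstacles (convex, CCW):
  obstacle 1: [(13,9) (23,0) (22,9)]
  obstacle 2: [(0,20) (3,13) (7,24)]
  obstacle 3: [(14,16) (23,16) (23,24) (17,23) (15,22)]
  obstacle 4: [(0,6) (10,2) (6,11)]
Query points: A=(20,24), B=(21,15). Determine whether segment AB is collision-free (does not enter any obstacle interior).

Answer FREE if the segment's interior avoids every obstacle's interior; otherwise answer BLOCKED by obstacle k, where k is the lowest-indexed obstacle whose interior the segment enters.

BLOCKED by obstacle 3

Obstacle 1 [(13,9) (23,0) (22,9)]:
  edge (13,9)–(23,0): clear
  edge (23,0)–(22,9): clear
  edge (22,9)–(13,9): clear
  midpoint (41/2,39/2) outside
  → clear
Obstacle 2 [(0,20) (3,13) (7,24)]:
  edge (0,20)–(3,13): clear
  edge (3,13)–(7,24): clear
  edge (7,24)–(0,20): clear
  midpoint (41/2,39/2) outside
  → clear
Obstacle 3 [(14,16) (23,16) (23,24) (17,23) (15,22)]:
  edge (14,16)–(23,16): crosses AB
  edge (23,16)–(23,24): clear
  edge (23,24)–(17,23): crosses AB
  edge (17,23)–(15,22): clear
  edge (15,22)–(14,16): clear
  → BLOCKED
Obstacle 4 [(0,6) (10,2) (6,11)]:
  edge (0,6)–(10,2): clear
  edge (10,2)–(6,11): clear
  edge (6,11)–(0,6): clear
  midpoint (41/2,39/2) outside
  → clear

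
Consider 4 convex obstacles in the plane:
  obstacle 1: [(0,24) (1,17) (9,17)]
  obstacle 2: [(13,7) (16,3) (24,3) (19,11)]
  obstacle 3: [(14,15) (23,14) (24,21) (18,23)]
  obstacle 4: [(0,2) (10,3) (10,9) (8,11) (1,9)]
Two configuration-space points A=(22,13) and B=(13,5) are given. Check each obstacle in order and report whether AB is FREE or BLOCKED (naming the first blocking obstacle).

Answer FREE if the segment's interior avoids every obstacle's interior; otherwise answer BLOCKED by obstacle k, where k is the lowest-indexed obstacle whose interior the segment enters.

Obstacle 1 [(0,24) (1,17) (9,17)]:
  edge (0,24)–(1,17): clear
  edge (1,17)–(9,17): clear
  edge (9,17)–(0,24): clear
  midpoint (35/2,9) outside
  → clear
Obstacle 2 [(13,7) (16,3) (24,3) (19,11)]:
  edge (13,7)–(16,3): crosses AB
  edge (16,3)–(24,3): clear
  edge (24,3)–(19,11): crosses AB
  edge (19,11)–(13,7): clear
  → BLOCKED
Obstacle 3 [(14,15) (23,14) (24,21) (18,23)]:
  edge (14,15)–(23,14): clear
  edge (23,14)–(24,21): clear
  edge (24,21)–(18,23): clear
  edge (18,23)–(14,15): clear
  midpoint (35/2,9) outside
  → clear
Obstacle 4 [(0,2) (10,3) (10,9) (8,11) (1,9)]:
  edge (0,2)–(10,3): clear
  edge (10,3)–(10,9): clear
  edge (10,9)–(8,11): clear
  edge (8,11)–(1,9): clear
  edge (1,9)–(0,2): clear
  midpoint (35/2,9) outside
  → clear

BLOCKED by obstacle 2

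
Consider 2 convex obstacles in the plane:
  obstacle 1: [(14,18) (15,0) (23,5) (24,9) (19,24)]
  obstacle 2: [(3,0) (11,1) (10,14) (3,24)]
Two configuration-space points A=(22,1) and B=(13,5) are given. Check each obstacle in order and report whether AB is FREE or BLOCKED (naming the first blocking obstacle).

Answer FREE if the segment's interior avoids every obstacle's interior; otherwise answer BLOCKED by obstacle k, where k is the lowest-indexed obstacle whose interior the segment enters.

Obstacle 1 [(14,18) (15,0) (23,5) (24,9) (19,24)]:
  edge (14,18)–(15,0): crosses AB
  edge (15,0)–(23,5): crosses AB
  edge (23,5)–(24,9): clear
  edge (24,9)–(19,24): clear
  edge (19,24)–(14,18): clear
  → BLOCKED
Obstacle 2 [(3,0) (11,1) (10,14) (3,24)]:
  edge (3,0)–(11,1): clear
  edge (11,1)–(10,14): clear
  edge (10,14)–(3,24): clear
  edge (3,24)–(3,0): clear
  midpoint (35/2,3) outside
  → clear

BLOCKED by obstacle 1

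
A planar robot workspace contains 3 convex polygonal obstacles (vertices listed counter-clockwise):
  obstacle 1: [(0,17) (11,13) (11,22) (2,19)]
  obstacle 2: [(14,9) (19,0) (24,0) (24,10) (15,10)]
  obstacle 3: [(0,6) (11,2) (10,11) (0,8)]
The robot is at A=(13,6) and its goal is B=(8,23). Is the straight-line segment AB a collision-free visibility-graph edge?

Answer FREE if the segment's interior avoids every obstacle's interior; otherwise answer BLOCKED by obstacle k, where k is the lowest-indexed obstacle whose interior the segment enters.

Obstacle 1 [(0,17) (11,13) (11,22) (2,19)]:
  edge (0,17)–(11,13): crosses AB
  edge (11,13)–(11,22): clear
  edge (11,22)–(2,19): crosses AB
  edge (2,19)–(0,17): clear
  → BLOCKED
Obstacle 2 [(14,9) (19,0) (24,0) (24,10) (15,10)]:
  edge (14,9)–(19,0): clear
  edge (19,0)–(24,0): clear
  edge (24,0)–(24,10): clear
  edge (24,10)–(15,10): clear
  edge (15,10)–(14,9): clear
  midpoint (21/2,29/2) outside
  → clear
Obstacle 3 [(0,6) (11,2) (10,11) (0,8)]:
  edge (0,6)–(11,2): clear
  edge (11,2)–(10,11): clear
  edge (10,11)–(0,8): clear
  edge (0,8)–(0,6): clear
  midpoint (21/2,29/2) outside
  → clear

BLOCKED by obstacle 1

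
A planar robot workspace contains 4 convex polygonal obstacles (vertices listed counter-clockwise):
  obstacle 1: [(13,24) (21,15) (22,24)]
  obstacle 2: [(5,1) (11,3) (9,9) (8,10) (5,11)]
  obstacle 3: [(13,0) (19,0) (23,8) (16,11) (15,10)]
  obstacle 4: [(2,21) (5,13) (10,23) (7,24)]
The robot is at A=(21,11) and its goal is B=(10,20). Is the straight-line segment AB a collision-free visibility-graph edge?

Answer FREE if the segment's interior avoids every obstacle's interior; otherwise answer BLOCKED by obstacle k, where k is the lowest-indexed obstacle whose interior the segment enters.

FREE

Obstacle 1 [(13,24) (21,15) (22,24)]:
  edge (13,24)–(21,15): clear
  edge (21,15)–(22,24): clear
  edge (22,24)–(13,24): clear
  midpoint (31/2,31/2) outside
  → clear
Obstacle 2 [(5,1) (11,3) (9,9) (8,10) (5,11)]:
  edge (5,1)–(11,3): clear
  edge (11,3)–(9,9): clear
  edge (9,9)–(8,10): clear
  edge (8,10)–(5,11): clear
  edge (5,11)–(5,1): clear
  midpoint (31/2,31/2) outside
  → clear
Obstacle 3 [(13,0) (19,0) (23,8) (16,11) (15,10)]:
  edge (13,0)–(19,0): clear
  edge (19,0)–(23,8): clear
  edge (23,8)–(16,11): clear
  edge (16,11)–(15,10): clear
  edge (15,10)–(13,0): clear
  midpoint (31/2,31/2) outside
  → clear
Obstacle 4 [(2,21) (5,13) (10,23) (7,24)]:
  edge (2,21)–(5,13): clear
  edge (5,13)–(10,23): clear
  edge (10,23)–(7,24): clear
  edge (7,24)–(2,21): clear
  midpoint (31/2,31/2) outside
  → clear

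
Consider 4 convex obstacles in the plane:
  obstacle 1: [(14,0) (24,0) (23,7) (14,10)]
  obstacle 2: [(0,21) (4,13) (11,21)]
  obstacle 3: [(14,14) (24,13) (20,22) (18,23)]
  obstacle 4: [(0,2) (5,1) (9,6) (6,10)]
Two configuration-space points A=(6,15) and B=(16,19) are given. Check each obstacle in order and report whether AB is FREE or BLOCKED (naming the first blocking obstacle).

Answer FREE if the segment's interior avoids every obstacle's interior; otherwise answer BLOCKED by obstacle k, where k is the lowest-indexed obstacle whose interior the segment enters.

FREE

Obstacle 1 [(14,0) (24,0) (23,7) (14,10)]:
  edge (14,0)–(24,0): clear
  edge (24,0)–(23,7): clear
  edge (23,7)–(14,10): clear
  edge (14,10)–(14,0): clear
  midpoint (11,17) outside
  → clear
Obstacle 2 [(0,21) (4,13) (11,21)]:
  edge (0,21)–(4,13): clear
  edge (4,13)–(11,21): clear
  edge (11,21)–(0,21): clear
  midpoint (11,17) outside
  → clear
Obstacle 3 [(14,14) (24,13) (20,22) (18,23)]:
  edge (14,14)–(24,13): clear
  edge (24,13)–(20,22): clear
  edge (20,22)–(18,23): clear
  edge (18,23)–(14,14): clear
  midpoint (11,17) outside
  → clear
Obstacle 4 [(0,2) (5,1) (9,6) (6,10)]:
  edge (0,2)–(5,1): clear
  edge (5,1)–(9,6): clear
  edge (9,6)–(6,10): clear
  edge (6,10)–(0,2): clear
  midpoint (11,17) outside
  → clear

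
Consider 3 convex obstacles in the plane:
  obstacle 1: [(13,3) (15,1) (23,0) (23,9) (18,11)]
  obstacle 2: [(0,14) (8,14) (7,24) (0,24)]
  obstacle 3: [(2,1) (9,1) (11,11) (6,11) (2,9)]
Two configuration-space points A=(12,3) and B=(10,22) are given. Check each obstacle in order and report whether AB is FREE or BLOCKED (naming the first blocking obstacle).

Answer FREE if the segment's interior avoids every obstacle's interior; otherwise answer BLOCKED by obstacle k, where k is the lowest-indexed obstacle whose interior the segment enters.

Obstacle 1 [(13,3) (15,1) (23,0) (23,9) (18,11)]:
  edge (13,3)–(15,1): clear
  edge (15,1)–(23,0): clear
  edge (23,0)–(23,9): clear
  edge (23,9)–(18,11): clear
  edge (18,11)–(13,3): clear
  midpoint (11,25/2) outside
  → clear
Obstacle 2 [(0,14) (8,14) (7,24) (0,24)]:
  edge (0,14)–(8,14): clear
  edge (8,14)–(7,24): clear
  edge (7,24)–(0,24): clear
  edge (0,24)–(0,14): clear
  midpoint (11,25/2) outside
  → clear
Obstacle 3 [(2,1) (9,1) (11,11) (6,11) (2,9)]:
  edge (2,1)–(9,1): clear
  edge (9,1)–(11,11): clear
  edge (11,11)–(6,11): clear
  edge (6,11)–(2,9): clear
  edge (2,9)–(2,1): clear
  midpoint (11,25/2) outside
  → clear

FREE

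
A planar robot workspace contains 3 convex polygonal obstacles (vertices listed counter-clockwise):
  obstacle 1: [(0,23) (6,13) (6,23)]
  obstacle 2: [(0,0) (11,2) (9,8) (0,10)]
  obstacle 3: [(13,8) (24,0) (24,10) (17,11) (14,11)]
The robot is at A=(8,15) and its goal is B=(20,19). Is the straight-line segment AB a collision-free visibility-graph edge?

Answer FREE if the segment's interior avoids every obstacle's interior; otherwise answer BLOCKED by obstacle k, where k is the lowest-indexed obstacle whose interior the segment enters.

FREE

Obstacle 1 [(0,23) (6,13) (6,23)]:
  edge (0,23)–(6,13): clear
  edge (6,13)–(6,23): clear
  edge (6,23)–(0,23): clear
  midpoint (14,17) outside
  → clear
Obstacle 2 [(0,0) (11,2) (9,8) (0,10)]:
  edge (0,0)–(11,2): clear
  edge (11,2)–(9,8): clear
  edge (9,8)–(0,10): clear
  edge (0,10)–(0,0): clear
  midpoint (14,17) outside
  → clear
Obstacle 3 [(13,8) (24,0) (24,10) (17,11) (14,11)]:
  edge (13,8)–(24,0): clear
  edge (24,0)–(24,10): clear
  edge (24,10)–(17,11): clear
  edge (17,11)–(14,11): clear
  edge (14,11)–(13,8): clear
  midpoint (14,17) outside
  → clear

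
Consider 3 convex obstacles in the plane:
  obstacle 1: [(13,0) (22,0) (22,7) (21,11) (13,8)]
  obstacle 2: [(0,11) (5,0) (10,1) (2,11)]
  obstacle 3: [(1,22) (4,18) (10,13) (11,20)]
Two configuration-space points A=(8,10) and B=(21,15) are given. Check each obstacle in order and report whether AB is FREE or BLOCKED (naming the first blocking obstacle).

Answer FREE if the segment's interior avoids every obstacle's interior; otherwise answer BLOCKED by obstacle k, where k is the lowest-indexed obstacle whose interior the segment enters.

Obstacle 1 [(13,0) (22,0) (22,7) (21,11) (13,8)]:
  edge (13,0)–(22,0): clear
  edge (22,0)–(22,7): clear
  edge (22,7)–(21,11): clear
  edge (21,11)–(13,8): clear
  edge (13,8)–(13,0): clear
  midpoint (29/2,25/2) outside
  → clear
Obstacle 2 [(0,11) (5,0) (10,1) (2,11)]:
  edge (0,11)–(5,0): clear
  edge (5,0)–(10,1): clear
  edge (10,1)–(2,11): clear
  edge (2,11)–(0,11): clear
  midpoint (29/2,25/2) outside
  → clear
Obstacle 3 [(1,22) (4,18) (10,13) (11,20)]:
  edge (1,22)–(4,18): clear
  edge (4,18)–(10,13): clear
  edge (10,13)–(11,20): clear
  edge (11,20)–(1,22): clear
  midpoint (29/2,25/2) outside
  → clear

FREE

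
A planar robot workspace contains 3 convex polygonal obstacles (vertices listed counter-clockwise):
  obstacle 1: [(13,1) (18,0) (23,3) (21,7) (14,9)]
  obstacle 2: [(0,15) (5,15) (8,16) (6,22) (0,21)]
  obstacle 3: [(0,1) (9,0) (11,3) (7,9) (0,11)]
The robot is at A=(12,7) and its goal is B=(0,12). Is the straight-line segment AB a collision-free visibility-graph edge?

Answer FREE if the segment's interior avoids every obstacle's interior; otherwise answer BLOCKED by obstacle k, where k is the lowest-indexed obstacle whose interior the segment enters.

FREE

Obstacle 1 [(13,1) (18,0) (23,3) (21,7) (14,9)]:
  edge (13,1)–(18,0): clear
  edge (18,0)–(23,3): clear
  edge (23,3)–(21,7): clear
  edge (21,7)–(14,9): clear
  edge (14,9)–(13,1): clear
  midpoint (6,19/2) outside
  → clear
Obstacle 2 [(0,15) (5,15) (8,16) (6,22) (0,21)]:
  edge (0,15)–(5,15): clear
  edge (5,15)–(8,16): clear
  edge (8,16)–(6,22): clear
  edge (6,22)–(0,21): clear
  edge (0,21)–(0,15): clear
  midpoint (6,19/2) outside
  → clear
Obstacle 3 [(0,1) (9,0) (11,3) (7,9) (0,11)]:
  edge (0,1)–(9,0): clear
  edge (9,0)–(11,3): clear
  edge (11,3)–(7,9): clear
  edge (7,9)–(0,11): clear
  edge (0,11)–(0,1): clear
  midpoint (6,19/2) outside
  → clear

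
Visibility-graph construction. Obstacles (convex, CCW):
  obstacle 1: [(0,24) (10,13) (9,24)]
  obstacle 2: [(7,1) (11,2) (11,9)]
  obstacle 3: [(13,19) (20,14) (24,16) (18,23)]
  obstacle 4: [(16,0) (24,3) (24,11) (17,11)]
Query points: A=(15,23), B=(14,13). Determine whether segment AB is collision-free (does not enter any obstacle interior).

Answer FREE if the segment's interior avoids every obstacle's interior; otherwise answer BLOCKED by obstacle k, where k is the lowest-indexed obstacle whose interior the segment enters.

BLOCKED by obstacle 3

Obstacle 1 [(0,24) (10,13) (9,24)]:
  edge (0,24)–(10,13): clear
  edge (10,13)–(9,24): clear
  edge (9,24)–(0,24): clear
  midpoint (29/2,18) outside
  → clear
Obstacle 2 [(7,1) (11,2) (11,9)]:
  edge (7,1)–(11,2): clear
  edge (11,2)–(11,9): clear
  edge (11,9)–(7,1): clear
  midpoint (29/2,18) outside
  → clear
Obstacle 3 [(13,19) (20,14) (24,16) (18,23)]:
  edge (13,19)–(20,14): crosses AB
  edge (20,14)–(24,16): clear
  edge (24,16)–(18,23): clear
  edge (18,23)–(13,19): crosses AB
  → BLOCKED
Obstacle 4 [(16,0) (24,3) (24,11) (17,11)]:
  edge (16,0)–(24,3): clear
  edge (24,3)–(24,11): clear
  edge (24,11)–(17,11): clear
  edge (17,11)–(16,0): clear
  midpoint (29/2,18) outside
  → clear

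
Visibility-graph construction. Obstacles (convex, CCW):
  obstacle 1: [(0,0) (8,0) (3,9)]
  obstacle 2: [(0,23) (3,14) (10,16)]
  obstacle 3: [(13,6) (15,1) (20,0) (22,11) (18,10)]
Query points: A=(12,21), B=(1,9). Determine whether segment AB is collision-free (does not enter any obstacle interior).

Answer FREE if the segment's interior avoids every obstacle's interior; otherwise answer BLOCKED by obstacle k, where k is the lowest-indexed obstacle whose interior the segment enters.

Obstacle 1 [(0,0) (8,0) (3,9)]:
  edge (0,0)–(8,0): clear
  edge (8,0)–(3,9): clear
  edge (3,9)–(0,0): clear
  midpoint (13/2,15) outside
  → clear
Obstacle 2 [(0,23) (3,14) (10,16)]:
  edge (0,23)–(3,14): clear
  edge (3,14)–(10,16): crosses AB
  edge (10,16)–(0,23): crosses AB
  → BLOCKED
Obstacle 3 [(13,6) (15,1) (20,0) (22,11) (18,10)]:
  edge (13,6)–(15,1): clear
  edge (15,1)–(20,0): clear
  edge (20,0)–(22,11): clear
  edge (22,11)–(18,10): clear
  edge (18,10)–(13,6): clear
  midpoint (13/2,15) outside
  → clear

BLOCKED by obstacle 2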